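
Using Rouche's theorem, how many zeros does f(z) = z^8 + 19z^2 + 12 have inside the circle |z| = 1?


Step 1: On |z| = 1 the three terms have sizes |z^8| = 1^8 = 1, |19z^2| = 19*1^2 = 19, |12| = 12
Step 2: The dominant term is g(z) = 19z^2; let h(z) = z^8 + 12 so f = g + h
Step 3: On |z| = 1: |g| = 19 and |h| <= 1 + 12 = 13
Step 4: Since 19 > 13, |h| < |g| on |z| = 1, so by Rouche f has the same number of zeros as g inside |z| < 1
Step 5: g(z) = 19z^2 has 2 zeros (at the origin, multiplicity 2) inside |z| < 1. Answer = 2

2


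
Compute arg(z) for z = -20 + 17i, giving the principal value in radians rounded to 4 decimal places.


Step 1: z = -20 + 17i
Step 2: arg(z) = atan2(17, -20)
Step 3: arg(z) = 2.4371

2.4371


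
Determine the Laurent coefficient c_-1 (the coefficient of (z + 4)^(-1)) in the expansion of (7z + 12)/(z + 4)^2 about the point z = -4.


Step 1: Write the numerator in powers of (z + 4): 7z + 12 = 7(z + 4) + (7*(-4) + 12) = 7(z + 4) - 16
Step 2: Divide by (z + 4)^2: f(z) = -16(z + 4)^(-2) + 7(z + 4)^(-1)
Step 3: This finite sum is the Laurent series of f about z = -4.
Step 4: Coefficient of (z + 4)^(-1) = coefficient of (z + 4) in the re-centred numerator = 7

7


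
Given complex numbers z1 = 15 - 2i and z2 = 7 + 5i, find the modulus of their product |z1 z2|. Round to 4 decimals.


Step 1: |z1| = sqrt(15^2 + (-2)^2) = sqrt(229)
Step 2: |z2| = sqrt(7^2 + 5^2) = sqrt(74)
Step 3: |z1*z2| = |z1|*|z2| = sqrt(229) * sqrt(74) = sqrt(229 * 74) = sqrt(16946)
Step 4: = 130.1768

130.1768


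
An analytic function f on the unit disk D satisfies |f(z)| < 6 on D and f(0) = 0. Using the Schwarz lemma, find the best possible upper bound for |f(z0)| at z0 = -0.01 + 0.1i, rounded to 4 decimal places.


Step 1: g = f/6 maps D -> D with g(0) = 0, so by the Schwarz lemma |g(z)| <= |z|, i.e. |f(z)| <= 6|z|; this is sharp (f(z) = 6z).
Step 2: |z0|^2 = (-0.01)^2 + 0.1^2 = 0.0101
Step 3: |z0| = sqrt(0.0101) = 0.100499
Step 4: Best bound = 6 * |z0| = 6 * 0.100499 = 0.603

0.603


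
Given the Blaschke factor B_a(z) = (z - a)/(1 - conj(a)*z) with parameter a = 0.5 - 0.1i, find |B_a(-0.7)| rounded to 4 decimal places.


Step 1: Numerator z0 - a = -0.7 - (0.5 - 0.1i) = -1.2 + 0.1i
Step 2: Denominator 1 - conj(a)*z0 = 1 - (0.5 + 0.1i)*(-0.7) = 1.35 + 0.07i
Step 3: |z0 - a|^2 = (-1.2)^2 + 0.1^2 = 1.45; |1 - conj(a)*z0|^2 = 1.35^2 + 0.07^2 = 1.8274
Step 4: |B_a(-0.7)| = sqrt(1.45 / 1.8274) = sqrt(0.793477)
Step 5: = 0.8908

0.8908


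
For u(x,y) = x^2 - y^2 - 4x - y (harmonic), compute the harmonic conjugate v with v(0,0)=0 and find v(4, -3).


Step 1: v_x = -u_y = 2y + 1
Step 2: v_y = u_x = 2x - 4
Step 3: v = 2xy + x - 4y + C
Step 4: v(0,0) = 0 => C = 0
Step 5: v(4, -3) = -8

-8


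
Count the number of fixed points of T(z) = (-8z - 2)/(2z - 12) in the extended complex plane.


Step 1: Fixed points satisfy T(z) = z
Step 2: 2z^2 - 4z + 2 = 0
Step 3: Discriminant = (-4)^2 - 4*2*2 = 0
Step 4: Number of fixed points = 1

1


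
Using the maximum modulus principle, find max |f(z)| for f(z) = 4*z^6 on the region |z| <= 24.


Step 1: On |z| = 24, |f(z)| = 4 * |z|^6 = 4 * 24^6
Step 2: By maximum modulus principle, maximum is on boundary.
Step 3: Maximum = 4 * 191102976 = 764411904

764411904


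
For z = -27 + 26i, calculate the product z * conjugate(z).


Step 1: conj(z) = -27 - 26i
Step 2: z * conj(z) = (-27)^2 + 26^2
Step 3: = 729 + 676 = 1405

1405


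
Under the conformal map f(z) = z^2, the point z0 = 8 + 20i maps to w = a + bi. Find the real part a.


Step 1: z0 = 8 + 20i
Step 2: z0^2 = 8^2 - 20^2 + 320i
Step 3: real part = 64 - 400 = -336

-336


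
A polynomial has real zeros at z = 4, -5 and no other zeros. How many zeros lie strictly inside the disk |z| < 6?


Step 1: Check each root:
  z = 4: |4| = 4 < 6
  z = -5: |-5| = 5 < 6
Step 2: Count = 2

2


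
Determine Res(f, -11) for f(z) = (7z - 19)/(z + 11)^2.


Step 1: Pole of order 2 at z = -11
Step 2: Res = lim d/dz [(z + 11)^2 * f(z)] as z -> -11
Step 3: (z + 11)^2 * f(z) = 7z - 19
Step 4: d/dz[7z - 19] = 7

7


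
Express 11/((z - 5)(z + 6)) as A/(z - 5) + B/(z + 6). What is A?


Step 1: Multiply both sides by (z - 5) and set z = 5
Step 2: A = 11 / (5 + 6)
Step 3: A = 11 / 11
Step 4: A = 1

1


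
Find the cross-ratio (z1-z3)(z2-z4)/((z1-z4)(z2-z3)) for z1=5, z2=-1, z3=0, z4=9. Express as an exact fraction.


Step 1: (z1-z3)(z2-z4) = 5 * (-10) = -50
Step 2: (z1-z4)(z2-z3) = (-4) * (-1) = 4
Step 3: Cross-ratio = -50/4 = -25/2

-25/2


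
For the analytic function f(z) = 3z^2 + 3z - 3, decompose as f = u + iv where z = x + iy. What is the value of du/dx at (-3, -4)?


Step 1: f(z) = 3(x+iy)^2 + 3(x+iy) - 3
Step 2: u = 3(x^2 - y^2) + 3x - 3
Step 3: u_x = 6x + 3
Step 4: At (-3, -4): u_x = -18 + 3 = -15

-15


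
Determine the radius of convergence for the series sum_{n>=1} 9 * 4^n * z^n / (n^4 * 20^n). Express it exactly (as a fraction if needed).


Step 1: General term a_n = 9 * 4^n / (n^4 * 20^n)
Step 2: By the root test, |a_n|^(1/n) = 9^(1/n) * 4 / (n^(4/n) * 20) -> 4/20 as n -> infinity (since 9^(1/n) -> 1 and n^(4/n) -> 1)
Step 3: R = 1/lim|a_n|^(1/n) = 20/4 = 5

5


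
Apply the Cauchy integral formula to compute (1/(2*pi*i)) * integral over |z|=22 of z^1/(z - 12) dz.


Step 1: f(z) = z^1, a = 12 is inside |z| = 22
Step 2: By Cauchy integral formula: (1/(2pi*i)) * integral = f(a)
Step 3: f(12) = 12^1 = 12

12


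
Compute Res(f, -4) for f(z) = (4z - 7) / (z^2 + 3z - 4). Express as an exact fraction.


Step 1: Q(z) = z^2 + 3z - 4 = (z + 4)(z - 1)
Step 2: Q'(z) = 2z + 3
Step 3: Q'(-4) = -5, P(-4) = -23
Step 4: Res = P(-4)/Q'(-4) = -23/(-5) = 23/5

23/5


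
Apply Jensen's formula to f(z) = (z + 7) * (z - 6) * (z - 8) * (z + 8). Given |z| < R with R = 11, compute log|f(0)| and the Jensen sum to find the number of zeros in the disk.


Jensen's formula: (1/2pi)*integral log|f(Re^it)|dt = log|f(0)| + sum_{|a_k|<R} log(R/|a_k|)
Step 1: f(0) = 7 * (-6) * (-8) * 8 = 2688
Step 2: log|f(0)| = log|-7| + log|6| + log|8| + log|-8| = 7.8966
Step 3: Zeros inside |z| < 11: -7, 6, 8, -8
Step 4: Jensen sum = log(11/7) + log(11/6) + log(11/8) + log(11/8) = 1.695
Step 5: n(R) = number of terms in the Jensen sum = count of zeros inside |z| < 11 = 4

4


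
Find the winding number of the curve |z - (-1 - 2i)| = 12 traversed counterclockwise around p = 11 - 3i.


Step 1: Center c = (-1, -2), radius = 12
Step 2: |p - c|^2 = 12^2 + (-1)^2 = 145
Step 3: r^2 = 144
Step 4: |p-c| > r so winding number = 0

0


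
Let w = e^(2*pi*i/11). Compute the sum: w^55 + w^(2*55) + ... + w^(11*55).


Step 1: The sum sum_{j=1}^{n} w^(k*j) equals n if n | k, else 0.
Step 2: Here n = 11, k = 55
Step 3: Does n divide k? 11 | 55 -> True
Step 4: Sum = 11

11


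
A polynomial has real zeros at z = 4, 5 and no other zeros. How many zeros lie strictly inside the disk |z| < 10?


Step 1: Check each root:
  z = 4: |4| = 4 < 10
  z = 5: |5| = 5 < 10
Step 2: Count = 2

2


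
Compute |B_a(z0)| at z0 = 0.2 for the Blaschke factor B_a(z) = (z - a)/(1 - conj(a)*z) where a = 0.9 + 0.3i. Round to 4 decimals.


Step 1: Numerator z0 - a = 0.2 - (0.9 + 0.3i) = -0.7 - 0.3i
Step 2: Denominator 1 - conj(a)*z0 = 1 - (0.9 - 0.3i)*0.2 = 0.82 + 0.06i
Step 3: |z0 - a|^2 = (-0.7)^2 + (-0.3)^2 = 0.58; |1 - conj(a)*z0|^2 = 0.82^2 + 0.06^2 = 0.676
Step 4: |B_a(0.2)| = sqrt(0.58 / 0.676) = sqrt(0.857988)
Step 5: = 0.9263

0.9263


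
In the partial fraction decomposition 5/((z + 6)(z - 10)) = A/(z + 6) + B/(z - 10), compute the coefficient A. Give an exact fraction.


Step 1: Multiply both sides by (z + 6) and set z = -6
Step 2: A = 5 / (-6 - 10)
Step 3: A = 5 / (-16)
Step 4: A = -5/16

-5/16


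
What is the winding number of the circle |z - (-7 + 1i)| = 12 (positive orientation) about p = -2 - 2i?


Step 1: Center c = (-7, 1), radius = 12
Step 2: |p - c|^2 = 5^2 + (-3)^2 = 34
Step 3: r^2 = 144
Step 4: |p-c| < r so winding number = 1

1


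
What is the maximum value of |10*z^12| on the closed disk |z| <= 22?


Step 1: On |z| = 22, |f(z)| = 10 * |z|^12 = 10 * 22^12
Step 2: By maximum modulus principle, maximum is on boundary.
Step 3: Maximum = 10 * 12855002631049216 = 128550026310492160

128550026310492160


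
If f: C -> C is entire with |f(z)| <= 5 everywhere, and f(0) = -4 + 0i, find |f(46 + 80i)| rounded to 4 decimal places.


Step 1: By Liouville's theorem, a bounded entire function is constant.
Step 2: f(z) = f(0) = -4 + 0i for all z.
Step 3: |f(w)| = |-4 + 0i| = sqrt(16 + 0)
Step 4: = 4.0

4.0


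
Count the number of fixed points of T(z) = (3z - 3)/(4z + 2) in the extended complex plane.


Step 1: Fixed points satisfy T(z) = z
Step 2: 4z^2 - z + 3 = 0
Step 3: Discriminant = (-1)^2 - 4*4*3 = -47
Step 4: Number of fixed points = 2

2


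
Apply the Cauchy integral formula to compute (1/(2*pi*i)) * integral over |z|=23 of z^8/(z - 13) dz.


Step 1: f(z) = z^8, a = 13 is inside |z| = 23
Step 2: By Cauchy integral formula: (1/(2pi*i)) * integral = f(a)
Step 3: f(13) = 13^8 = 815730721

815730721


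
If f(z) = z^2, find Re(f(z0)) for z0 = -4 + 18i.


Step 1: z0 = -4 + 18i
Step 2: z0^2 = (-4)^2 - 18^2 - 144i
Step 3: real part = 16 - 324 = -308

-308


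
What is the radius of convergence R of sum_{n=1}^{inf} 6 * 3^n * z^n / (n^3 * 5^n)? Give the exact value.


Step 1: General term a_n = 6 * 3^n / (n^3 * 5^n)
Step 2: By the root test, |a_n|^(1/n) = 6^(1/n) * 3 / (n^(3/n) * 5) -> 3/5 as n -> infinity (since 6^(1/n) -> 1 and n^(3/n) -> 1)
Step 3: R = 1/lim|a_n|^(1/n) = 5/3

5/3


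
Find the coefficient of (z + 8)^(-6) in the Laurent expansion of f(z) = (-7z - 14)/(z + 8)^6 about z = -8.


Step 1: Write the numerator in powers of (z + 8): -7z - 14 = -7(z + 8) + (-7*(-8) - 14) = -7(z + 8) + 42
Step 2: Divide by (z + 8)^6: f(z) = 42(z + 8)^(-6) - 7(z + 8)^(-5)
Step 3: This finite sum is the Laurent series of f about z = -8.
Step 4: Coefficient of (z + 8)^(-6) = -7*(-8) - 14 = 42

42


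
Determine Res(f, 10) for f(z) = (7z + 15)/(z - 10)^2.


Step 1: Pole of order 2 at z = 10
Step 2: Res = lim d/dz [(z - 10)^2 * f(z)] as z -> 10
Step 3: (z - 10)^2 * f(z) = 7z + 15
Step 4: d/dz[7z + 15] = 7

7


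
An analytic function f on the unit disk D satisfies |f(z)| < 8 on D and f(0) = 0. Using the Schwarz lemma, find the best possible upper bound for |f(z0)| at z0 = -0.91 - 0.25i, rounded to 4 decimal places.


Step 1: g = f/8 maps D -> D with g(0) = 0, so by the Schwarz lemma |g(z)| <= |z|, i.e. |f(z)| <= 8|z|; this is sharp (f(z) = 8z).
Step 2: |z0|^2 = (-0.91)^2 + (-0.25)^2 = 0.8906
Step 3: |z0| = sqrt(0.8906) = 0.943716
Step 4: Best bound = 8 * |z0| = 8 * 0.943716 = 7.5497

7.5497


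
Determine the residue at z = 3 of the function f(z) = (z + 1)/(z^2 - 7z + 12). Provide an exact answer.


Step 1: Q(z) = z^2 - 7z + 12 = (z - 3)(z - 4)
Step 2: Q'(z) = 2z - 7
Step 3: Q'(3) = -1, P(3) = 4
Step 4: Res = P(3)/Q'(3) = 4/(-1) = -4

-4


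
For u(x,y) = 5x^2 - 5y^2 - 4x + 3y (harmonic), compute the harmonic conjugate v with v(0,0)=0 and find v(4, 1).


Step 1: v_x = -u_y = 10y - 3
Step 2: v_y = u_x = 10x - 4
Step 3: v = 10xy - 3x - 4y + C
Step 4: v(0,0) = 0 => C = 0
Step 5: v(4, 1) = 24

24


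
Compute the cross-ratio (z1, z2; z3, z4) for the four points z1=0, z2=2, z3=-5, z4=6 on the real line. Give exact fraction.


Step 1: (z1-z3)(z2-z4) = 5 * (-4) = -20
Step 2: (z1-z4)(z2-z3) = (-6) * 7 = -42
Step 3: Cross-ratio = 20/42 = 10/21

10/21


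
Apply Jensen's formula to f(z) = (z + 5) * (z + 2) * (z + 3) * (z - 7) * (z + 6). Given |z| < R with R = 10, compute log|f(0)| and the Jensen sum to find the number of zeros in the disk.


Jensen's formula: (1/2pi)*integral log|f(Re^it)|dt = log|f(0)| + sum_{|a_k|<R} log(R/|a_k|)
Step 1: f(0) = 5 * 2 * 3 * (-7) * 6 = -1260
Step 2: log|f(0)| = log|-5| + log|-2| + log|-3| + log|7| + log|-6| = 7.1389
Step 3: Zeros inside |z| < 10: -5, -2, -3, 7, -6
Step 4: Jensen sum = log(10/5) + log(10/2) + log(10/3) + log(10/7) + log(10/6) = 4.3741
Step 5: n(R) = number of terms in the Jensen sum = count of zeros inside |z| < 10 = 5

5


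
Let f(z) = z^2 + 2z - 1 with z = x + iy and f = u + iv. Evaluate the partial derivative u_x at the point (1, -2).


Step 1: f(z) = (x+iy)^2 + 2(x+iy) - 1
Step 2: u = (x^2 - y^2) + 2x - 1
Step 3: u_x = 2x + 2
Step 4: At (1, -2): u_x = 2 + 2 = 4

4


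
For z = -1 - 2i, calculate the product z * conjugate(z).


Step 1: conj(z) = -1 + 2i
Step 2: z * conj(z) = (-1)^2 + (-2)^2
Step 3: = 1 + 4 = 5

5


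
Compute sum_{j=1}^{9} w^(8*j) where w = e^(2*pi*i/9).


Step 1: The sum sum_{j=1}^{n} w^(k*j) equals n if n | k, else 0.
Step 2: Here n = 9, k = 8
Step 3: Does n divide k? 9 | 8 -> False
Step 4: Sum = 0

0


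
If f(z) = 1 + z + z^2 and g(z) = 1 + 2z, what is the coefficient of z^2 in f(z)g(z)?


Step 1: z^2 term in f*g comes from: (1)*(0) + (z)*(2z) + (z^2)*(1)
Step 2: = 0 + 2 + 1
Step 3: = 3

3


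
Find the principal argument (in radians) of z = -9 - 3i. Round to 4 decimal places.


Step 1: z = -9 - 3i
Step 2: arg(z) = atan2(-3, -9)
Step 3: arg(z) = -2.8198

-2.8198


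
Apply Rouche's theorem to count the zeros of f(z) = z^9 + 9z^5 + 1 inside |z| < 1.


Step 1: On |z| = 1 the three terms have sizes |z^9| = 1^9 = 1, |9z^5| = 9*1^5 = 9, |1| = 1
Step 2: The dominant term is g(z) = 9z^5; let h(z) = z^9 + 1 so f = g + h
Step 3: On |z| = 1: |g| = 9 and |h| <= 1 + 1 = 2
Step 4: Since 9 > 2, |h| < |g| on |z| = 1, so by Rouche f has the same number of zeros as g inside |z| < 1
Step 5: g(z) = 9z^5 has 5 zeros (at the origin, multiplicity 5) inside |z| < 1. Answer = 5

5


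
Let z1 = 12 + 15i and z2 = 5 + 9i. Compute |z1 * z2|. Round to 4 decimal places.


Step 1: |z1| = sqrt(12^2 + 15^2) = sqrt(369)
Step 2: |z2| = sqrt(5^2 + 9^2) = sqrt(106)
Step 3: |z1*z2| = |z1|*|z2| = sqrt(369) * sqrt(106) = sqrt(369 * 106) = sqrt(39114)
Step 4: = 197.7726

197.7726


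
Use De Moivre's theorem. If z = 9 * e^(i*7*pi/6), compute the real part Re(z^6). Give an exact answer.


Step 1: By De Moivre's theorem, z^6 = 9^6 * e^(i*6*7*pi/6) = 531441 * (cos(7*pi) + i*sin(7*pi))
Step 2: |z|^6 = 9^6 = 531441
Step 3: Reduce the angle mod 2*pi: 7*pi - 6*pi = pi
Step 4: cos(pi) = -1
Step 5: Re(z^6) = 531441 * (-1) = -531441

-531441


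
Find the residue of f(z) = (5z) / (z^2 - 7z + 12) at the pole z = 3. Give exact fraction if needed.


Step 1: Q(z) = z^2 - 7z + 12 = (z - 3)(z - 4)
Step 2: Q'(z) = 2z - 7
Step 3: Q'(3) = -1, P(3) = 15
Step 4: Res = P(3)/Q'(3) = 15/(-1) = -15

-15


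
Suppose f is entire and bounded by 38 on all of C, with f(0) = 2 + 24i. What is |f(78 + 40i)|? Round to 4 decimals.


Step 1: By Liouville's theorem, a bounded entire function is constant.
Step 2: f(z) = f(0) = 2 + 24i for all z.
Step 3: |f(w)| = |2 + 24i| = sqrt(4 + 576)
Step 4: = 24.0832

24.0832


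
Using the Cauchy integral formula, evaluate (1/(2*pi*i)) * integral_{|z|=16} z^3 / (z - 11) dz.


Step 1: f(z) = z^3, a = 11 is inside |z| = 16
Step 2: By Cauchy integral formula: (1/(2pi*i)) * integral = f(a)
Step 3: f(11) = 11^3 = 1331

1331


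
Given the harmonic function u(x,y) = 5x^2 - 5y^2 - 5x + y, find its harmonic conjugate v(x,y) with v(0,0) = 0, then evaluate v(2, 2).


Step 1: v_x = -u_y = 10y - 1
Step 2: v_y = u_x = 10x - 5
Step 3: v = 10xy - x - 5y + C
Step 4: v(0,0) = 0 => C = 0
Step 5: v(2, 2) = 28

28


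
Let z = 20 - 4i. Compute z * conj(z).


Step 1: conj(z) = 20 + 4i
Step 2: z * conj(z) = 20^2 + (-4)^2
Step 3: = 400 + 16 = 416

416


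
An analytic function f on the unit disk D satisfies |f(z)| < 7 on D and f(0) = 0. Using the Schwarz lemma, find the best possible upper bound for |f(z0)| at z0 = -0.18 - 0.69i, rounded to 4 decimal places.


Step 1: g = f/7 maps D -> D with g(0) = 0, so by the Schwarz lemma |g(z)| <= |z|, i.e. |f(z)| <= 7|z|; this is sharp (f(z) = 7z).
Step 2: |z0|^2 = (-0.18)^2 + (-0.69)^2 = 0.5085
Step 3: |z0| = sqrt(0.5085) = 0.713092
Step 4: Best bound = 7 * |z0| = 7 * 0.713092 = 4.9916

4.9916


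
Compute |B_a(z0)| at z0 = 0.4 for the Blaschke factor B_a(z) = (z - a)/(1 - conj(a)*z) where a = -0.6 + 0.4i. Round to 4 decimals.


Step 1: Numerator z0 - a = 0.4 - (-0.6 + 0.4i) = 1 - 0.4i
Step 2: Denominator 1 - conj(a)*z0 = 1 - (-0.6 - 0.4i)*0.4 = 1.24 + 0.16i
Step 3: |z0 - a|^2 = 1^2 + (-0.4)^2 = 1.16; |1 - conj(a)*z0|^2 = 1.24^2 + 0.16^2 = 1.5632
Step 4: |B_a(0.4)| = sqrt(1.16 / 1.5632) = sqrt(0.742068)
Step 5: = 0.8614

0.8614


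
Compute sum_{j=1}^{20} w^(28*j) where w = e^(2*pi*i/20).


Step 1: The sum sum_{j=1}^{n} w^(k*j) equals n if n | k, else 0.
Step 2: Here n = 20, k = 28
Step 3: Does n divide k? 20 | 28 -> False
Step 4: Sum = 0

0


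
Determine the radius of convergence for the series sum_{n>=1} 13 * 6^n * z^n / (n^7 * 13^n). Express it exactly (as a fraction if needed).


Step 1: General term a_n = 13 * 6^n / (n^7 * 13^n)
Step 2: By the root test, |a_n|^(1/n) = 13^(1/n) * 6 / (n^(7/n) * 13) -> 6/13 as n -> infinity (since 13^(1/n) -> 1 and n^(7/n) -> 1)
Step 3: R = 1/lim|a_n|^(1/n) = 13/6

13/6


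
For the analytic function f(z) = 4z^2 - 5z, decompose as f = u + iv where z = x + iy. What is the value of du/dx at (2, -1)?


Step 1: f(z) = 4(x+iy)^2 - 5(x+iy) + 0
Step 2: u = 4(x^2 - y^2) - 5x + 0
Step 3: u_x = 8x - 5
Step 4: At (2, -1): u_x = 16 - 5 = 11

11


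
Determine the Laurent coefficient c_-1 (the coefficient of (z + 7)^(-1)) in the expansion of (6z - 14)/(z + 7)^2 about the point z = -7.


Step 1: Write the numerator in powers of (z + 7): 6z - 14 = 6(z + 7) + (6*(-7) - 14) = 6(z + 7) - 56
Step 2: Divide by (z + 7)^2: f(z) = -56(z + 7)^(-2) + 6(z + 7)^(-1)
Step 3: This finite sum is the Laurent series of f about z = -7.
Step 4: Coefficient of (z + 7)^(-1) = coefficient of (z + 7) in the re-centred numerator = 6

6


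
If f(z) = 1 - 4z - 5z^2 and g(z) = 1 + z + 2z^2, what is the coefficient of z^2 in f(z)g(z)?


Step 1: z^2 term in f*g comes from: (1)*(2z^2) + (-4z)*(z) + (-5z^2)*(1)
Step 2: = 2 - 4 - 5
Step 3: = -7

-7


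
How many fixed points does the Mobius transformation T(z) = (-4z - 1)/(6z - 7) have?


Step 1: Fixed points satisfy T(z) = z
Step 2: 6z^2 - 3z + 1 = 0
Step 3: Discriminant = (-3)^2 - 4*6*1 = -15
Step 4: Number of fixed points = 2

2


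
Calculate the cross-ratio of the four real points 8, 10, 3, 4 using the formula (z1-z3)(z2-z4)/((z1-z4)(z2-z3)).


Step 1: (z1-z3)(z2-z4) = 5 * 6 = 30
Step 2: (z1-z4)(z2-z3) = 4 * 7 = 28
Step 3: Cross-ratio = 30/28 = 15/14

15/14


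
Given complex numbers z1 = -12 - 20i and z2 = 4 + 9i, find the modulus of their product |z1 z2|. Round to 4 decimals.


Step 1: |z1| = sqrt((-12)^2 + (-20)^2) = sqrt(544)
Step 2: |z2| = sqrt(4^2 + 9^2) = sqrt(97)
Step 3: |z1*z2| = |z1|*|z2| = sqrt(544) * sqrt(97) = sqrt(544 * 97) = sqrt(52768)
Step 4: = 229.7129

229.7129


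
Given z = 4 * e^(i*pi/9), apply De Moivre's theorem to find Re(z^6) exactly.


Step 1: By De Moivre's theorem, z^6 = 4^6 * e^(i*6*pi/9) = 4096 * (cos(2*pi/3) + i*sin(2*pi/3))
Step 2: |z|^6 = 4^6 = 4096
Step 3: The angle 2*pi/3 already lies in [0, 2*pi)
Step 4: cos(2*pi/3) = -1/2
Step 5: Re(z^6) = 4096 * (-1/2) = -2048

-2048


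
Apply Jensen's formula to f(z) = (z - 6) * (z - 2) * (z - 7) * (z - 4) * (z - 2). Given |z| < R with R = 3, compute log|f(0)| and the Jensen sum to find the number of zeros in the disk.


Jensen's formula: (1/2pi)*integral log|f(Re^it)|dt = log|f(0)| + sum_{|a_k|<R} log(R/|a_k|)
Step 1: f(0) = (-6) * (-2) * (-7) * (-4) * (-2) = -672
Step 2: log|f(0)| = log|6| + log|2| + log|7| + log|4| + log|2| = 6.5103
Step 3: Zeros inside |z| < 3: 2, 2
Step 4: Jensen sum = log(3/2) + log(3/2) = 0.8109
Step 5: n(R) = number of terms in the Jensen sum = count of zeros inside |z| < 3 = 2

2


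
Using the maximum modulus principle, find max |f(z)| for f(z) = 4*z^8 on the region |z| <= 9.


Step 1: On |z| = 9, |f(z)| = 4 * |z|^8 = 4 * 9^8
Step 2: By maximum modulus principle, maximum is on boundary.
Step 3: Maximum = 4 * 43046721 = 172186884

172186884


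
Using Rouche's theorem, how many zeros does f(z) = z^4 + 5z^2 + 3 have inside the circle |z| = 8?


Step 1: On |z| = 8 the three terms have sizes |z^4| = 8^4 = 4096, |5z^2| = 5*8^2 = 320, |3| = 3
Step 2: The dominant term is g(z) = z^4; let h(z) = 5z^2 + 3 so f = g + h
Step 3: On |z| = 8: |g| = 4096 and |h| <= 320 + 3 = 323
Step 4: Since 4096 > 323, |h| < |g| on |z| = 8, so by Rouche f has the same number of zeros as g inside |z| < 8
Step 5: g(z) = z^4 has 4 zeros (all at the origin) inside |z| < 8. Answer = 4

4


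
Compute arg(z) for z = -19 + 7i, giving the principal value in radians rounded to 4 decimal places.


Step 1: z = -19 + 7i
Step 2: arg(z) = atan2(7, -19)
Step 3: arg(z) = 2.7886

2.7886


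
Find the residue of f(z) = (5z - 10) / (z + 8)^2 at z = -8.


Step 1: Pole of order 2 at z = -8
Step 2: Res = lim d/dz [(z + 8)^2 * f(z)] as z -> -8
Step 3: (z + 8)^2 * f(z) = 5z - 10
Step 4: d/dz[5z - 10] = 5

5


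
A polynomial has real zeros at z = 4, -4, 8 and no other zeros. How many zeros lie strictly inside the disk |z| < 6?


Step 1: Check each root:
  z = 4: |4| = 4 < 6
  z = -4: |-4| = 4 < 6
  z = 8: |8| = 8 >= 6
Step 2: Count = 2

2


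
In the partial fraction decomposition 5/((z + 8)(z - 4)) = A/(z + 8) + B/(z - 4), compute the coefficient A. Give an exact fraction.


Step 1: Multiply both sides by (z + 8) and set z = -8
Step 2: A = 5 / (-8 - 4)
Step 3: A = 5 / (-12)
Step 4: A = -5/12

-5/12


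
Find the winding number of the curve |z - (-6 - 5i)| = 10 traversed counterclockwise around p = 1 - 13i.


Step 1: Center c = (-6, -5), radius = 10
Step 2: |p - c|^2 = 7^2 + (-8)^2 = 113
Step 3: r^2 = 100
Step 4: |p-c| > r so winding number = 0

0


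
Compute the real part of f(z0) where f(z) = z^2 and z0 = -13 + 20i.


Step 1: z0 = -13 + 20i
Step 2: z0^2 = (-13)^2 - 20^2 - 520i
Step 3: real part = 169 - 400 = -231

-231


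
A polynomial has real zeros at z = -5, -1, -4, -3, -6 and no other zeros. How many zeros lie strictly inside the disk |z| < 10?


Step 1: Check each root:
  z = -5: |-5| = 5 < 10
  z = -1: |-1| = 1 < 10
  z = -4: |-4| = 4 < 10
  z = -3: |-3| = 3 < 10
  z = -6: |-6| = 6 < 10
Step 2: Count = 5

5


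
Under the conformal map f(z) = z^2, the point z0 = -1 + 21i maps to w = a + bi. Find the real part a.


Step 1: z0 = -1 + 21i
Step 2: z0^2 = (-1)^2 - 21^2 - 42i
Step 3: real part = 1 - 441 = -440

-440


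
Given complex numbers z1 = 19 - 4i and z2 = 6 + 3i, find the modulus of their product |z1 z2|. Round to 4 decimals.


Step 1: |z1| = sqrt(19^2 + (-4)^2) = sqrt(377)
Step 2: |z2| = sqrt(6^2 + 3^2) = sqrt(45)
Step 3: |z1*z2| = |z1|*|z2| = sqrt(377) * sqrt(45) = sqrt(377 * 45) = sqrt(16965)
Step 4: = 130.2498

130.2498


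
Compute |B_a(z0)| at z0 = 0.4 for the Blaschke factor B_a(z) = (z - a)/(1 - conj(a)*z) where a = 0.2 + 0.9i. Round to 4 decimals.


Step 1: Numerator z0 - a = 0.4 - (0.2 + 0.9i) = 0.2 - 0.9i
Step 2: Denominator 1 - conj(a)*z0 = 1 - (0.2 - 0.9i)*0.4 = 0.92 + 0.36i
Step 3: |z0 - a|^2 = 0.2^2 + (-0.9)^2 = 0.85; |1 - conj(a)*z0|^2 = 0.92^2 + 0.36^2 = 0.976
Step 4: |B_a(0.4)| = sqrt(0.85 / 0.976) = sqrt(0.870902)
Step 5: = 0.9332

0.9332


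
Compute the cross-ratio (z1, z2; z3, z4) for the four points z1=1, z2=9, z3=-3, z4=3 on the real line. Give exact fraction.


Step 1: (z1-z3)(z2-z4) = 4 * 6 = 24
Step 2: (z1-z4)(z2-z3) = (-2) * 12 = -24
Step 3: Cross-ratio = -24/24 = -1

-1


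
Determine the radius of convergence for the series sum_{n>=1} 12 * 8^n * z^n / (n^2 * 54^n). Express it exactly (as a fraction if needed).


Step 1: General term a_n = 12 * 8^n / (n^2 * 54^n)
Step 2: By the root test, |a_n|^(1/n) = 12^(1/n) * 8 / (n^(2/n) * 54) -> 8/54 as n -> infinity (since 12^(1/n) -> 1 and n^(2/n) -> 1)
Step 3: R = 1/lim|a_n|^(1/n) = 54/8 = 27/4

27/4


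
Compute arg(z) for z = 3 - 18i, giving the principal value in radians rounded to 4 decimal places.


Step 1: z = 3 - 18i
Step 2: arg(z) = atan2(-18, 3)
Step 3: arg(z) = -1.4056

-1.4056


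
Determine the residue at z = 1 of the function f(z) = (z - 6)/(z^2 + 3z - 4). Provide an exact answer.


Step 1: Q(z) = z^2 + 3z - 4 = (z - 1)(z + 4)
Step 2: Q'(z) = 2z + 3
Step 3: Q'(1) = 5, P(1) = -5
Step 4: Res = P(1)/Q'(1) = -5/5 = -1

-1


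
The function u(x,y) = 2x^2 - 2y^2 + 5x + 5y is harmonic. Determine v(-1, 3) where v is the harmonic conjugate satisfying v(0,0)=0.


Step 1: v_x = -u_y = 4y - 5
Step 2: v_y = u_x = 4x + 5
Step 3: v = 4xy - 5x + 5y + C
Step 4: v(0,0) = 0 => C = 0
Step 5: v(-1, 3) = 8

8


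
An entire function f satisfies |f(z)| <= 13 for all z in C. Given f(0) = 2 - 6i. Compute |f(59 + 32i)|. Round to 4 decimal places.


Step 1: By Liouville's theorem, a bounded entire function is constant.
Step 2: f(z) = f(0) = 2 - 6i for all z.
Step 3: |f(w)| = |2 - 6i| = sqrt(4 + 36)
Step 4: = 6.3246

6.3246


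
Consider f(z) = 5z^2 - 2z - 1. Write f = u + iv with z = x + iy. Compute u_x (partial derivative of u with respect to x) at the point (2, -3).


Step 1: f(z) = 5(x+iy)^2 - 2(x+iy) - 1
Step 2: u = 5(x^2 - y^2) - 2x - 1
Step 3: u_x = 10x - 2
Step 4: At (2, -3): u_x = 20 - 2 = 18

18


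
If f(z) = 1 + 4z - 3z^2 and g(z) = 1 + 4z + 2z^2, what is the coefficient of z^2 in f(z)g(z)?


Step 1: z^2 term in f*g comes from: (1)*(2z^2) + (4z)*(4z) + (-3z^2)*(1)
Step 2: = 2 + 16 - 3
Step 3: = 15

15


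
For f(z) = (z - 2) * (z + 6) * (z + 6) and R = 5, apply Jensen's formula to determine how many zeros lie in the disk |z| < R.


Jensen's formula: (1/2pi)*integral log|f(Re^it)|dt = log|f(0)| + sum_{|a_k|<R} log(R/|a_k|)
Step 1: f(0) = (-2) * 6 * 6 = -72
Step 2: log|f(0)| = log|2| + log|-6| + log|-6| = 4.2767
Step 3: Zeros inside |z| < 5: 2
Step 4: Jensen sum = log(5/2) = 0.9163
Step 5: n(R) = number of terms in the Jensen sum = count of zeros inside |z| < 5 = 1

1


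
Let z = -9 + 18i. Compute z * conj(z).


Step 1: conj(z) = -9 - 18i
Step 2: z * conj(z) = (-9)^2 + 18^2
Step 3: = 81 + 324 = 405

405


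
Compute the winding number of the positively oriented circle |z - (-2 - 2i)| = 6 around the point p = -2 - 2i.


Step 1: Center c = (-2, -2), radius = 6
Step 2: |p - c|^2 = 0^2 + 0^2 = 0
Step 3: r^2 = 36
Step 4: |p-c| < r so winding number = 1

1


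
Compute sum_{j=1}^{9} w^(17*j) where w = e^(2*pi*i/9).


Step 1: The sum sum_{j=1}^{n} w^(k*j) equals n if n | k, else 0.
Step 2: Here n = 9, k = 17
Step 3: Does n divide k? 9 | 17 -> False
Step 4: Sum = 0

0


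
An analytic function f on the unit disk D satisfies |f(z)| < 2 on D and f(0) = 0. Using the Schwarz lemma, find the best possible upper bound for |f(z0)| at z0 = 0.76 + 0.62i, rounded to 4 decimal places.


Step 1: g = f/2 maps D -> D with g(0) = 0, so by the Schwarz lemma |g(z)| <= |z|, i.e. |f(z)| <= 2|z|; this is sharp (f(z) = 2z).
Step 2: |z0|^2 = 0.76^2 + 0.62^2 = 0.962
Step 3: |z0| = sqrt(0.962) = 0.980816
Step 4: Best bound = 2 * |z0| = 2 * 0.980816 = 1.9616

1.9616


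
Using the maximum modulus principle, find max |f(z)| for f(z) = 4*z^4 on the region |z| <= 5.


Step 1: On |z| = 5, |f(z)| = 4 * |z|^4 = 4 * 5^4
Step 2: By maximum modulus principle, maximum is on boundary.
Step 3: Maximum = 4 * 625 = 2500

2500


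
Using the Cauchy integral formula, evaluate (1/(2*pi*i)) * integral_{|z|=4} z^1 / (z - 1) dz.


Step 1: f(z) = z^1, a = 1 is inside |z| = 4
Step 2: By Cauchy integral formula: (1/(2pi*i)) * integral = f(a)
Step 3: f(1) = 1^1 = 1

1


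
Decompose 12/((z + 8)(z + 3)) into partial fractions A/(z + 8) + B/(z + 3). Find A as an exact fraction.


Step 1: Multiply both sides by (z + 8) and set z = -8
Step 2: A = 12 / (-8 + 3)
Step 3: A = 12 / (-5)
Step 4: A = -12/5

-12/5


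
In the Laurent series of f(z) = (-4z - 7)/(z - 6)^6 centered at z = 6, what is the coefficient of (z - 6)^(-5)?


Step 1: Write the numerator in powers of (z - 6): -4z - 7 = -4(z - 6) + (-4*6 - 7) = -4(z - 6) - 31
Step 2: Divide by (z - 6)^6: f(z) = -31(z - 6)^(-6) - 4(z - 6)^(-5)
Step 3: This finite sum is the Laurent series of f about z = 6.
Step 4: Coefficient of (z - 6)^(-5) = coefficient of (z - 6) in the re-centred numerator = -4

-4


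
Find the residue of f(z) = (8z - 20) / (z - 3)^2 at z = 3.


Step 1: Pole of order 2 at z = 3
Step 2: Res = lim d/dz [(z - 3)^2 * f(z)] as z -> 3
Step 3: (z - 3)^2 * f(z) = 8z - 20
Step 4: d/dz[8z - 20] = 8

8


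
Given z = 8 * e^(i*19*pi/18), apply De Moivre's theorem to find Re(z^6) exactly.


Step 1: By De Moivre's theorem, z^6 = 8^6 * e^(i*6*19*pi/18) = 262144 * (cos(19*pi/3) + i*sin(19*pi/3))
Step 2: |z|^6 = 8^6 = 262144
Step 3: Reduce the angle mod 2*pi: 19*pi/3 - 6*pi = pi/3
Step 4: cos(pi/3) = 1/2
Step 5: Re(z^6) = 262144 * 1/2 = 131072

131072


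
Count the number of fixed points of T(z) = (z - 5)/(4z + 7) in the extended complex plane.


Step 1: Fixed points satisfy T(z) = z
Step 2: 4z^2 + 6z + 5 = 0
Step 3: Discriminant = 6^2 - 4*4*5 = -44
Step 4: Number of fixed points = 2

2


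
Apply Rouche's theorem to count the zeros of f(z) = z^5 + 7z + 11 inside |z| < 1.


Step 1: On |z| = 1 the three terms have sizes |z^5| = 1^5 = 1, |7z| = 7*1 = 7, |11| = 11
Step 2: The dominant term is g(z) = 11; let h(z) = z^5 + 7z so f = g + h
Step 3: On |z| = 1: |g| = 11 and |h| <= 1 + 7 = 8
Step 4: Since 11 > 8, |h| < |g| on |z| = 1, so by Rouche f has the same number of zeros as g inside |z| < 1
Step 5: g(z) = 11 is a nonzero constant with no zeros inside |z| < 1. Answer = 0

0


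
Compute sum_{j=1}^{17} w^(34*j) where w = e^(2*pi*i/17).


Step 1: The sum sum_{j=1}^{n} w^(k*j) equals n if n | k, else 0.
Step 2: Here n = 17, k = 34
Step 3: Does n divide k? 17 | 34 -> True
Step 4: Sum = 17

17


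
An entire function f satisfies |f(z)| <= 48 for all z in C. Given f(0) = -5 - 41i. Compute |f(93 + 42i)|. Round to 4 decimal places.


Step 1: By Liouville's theorem, a bounded entire function is constant.
Step 2: f(z) = f(0) = -5 - 41i for all z.
Step 3: |f(w)| = |-5 - 41i| = sqrt(25 + 1681)
Step 4: = 41.3038

41.3038


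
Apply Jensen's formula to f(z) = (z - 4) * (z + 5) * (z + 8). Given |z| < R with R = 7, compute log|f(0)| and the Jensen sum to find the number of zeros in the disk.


Jensen's formula: (1/2pi)*integral log|f(Re^it)|dt = log|f(0)| + sum_{|a_k|<R} log(R/|a_k|)
Step 1: f(0) = (-4) * 5 * 8 = -160
Step 2: log|f(0)| = log|4| + log|-5| + log|-8| = 5.0752
Step 3: Zeros inside |z| < 7: 4, -5
Step 4: Jensen sum = log(7/4) + log(7/5) = 0.8961
Step 5: n(R) = number of terms in the Jensen sum = count of zeros inside |z| < 7 = 2

2


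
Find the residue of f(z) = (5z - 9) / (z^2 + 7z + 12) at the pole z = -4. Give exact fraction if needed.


Step 1: Q(z) = z^2 + 7z + 12 = (z + 4)(z + 3)
Step 2: Q'(z) = 2z + 7
Step 3: Q'(-4) = -1, P(-4) = -29
Step 4: Res = P(-4)/Q'(-4) = -29/(-1) = 29

29


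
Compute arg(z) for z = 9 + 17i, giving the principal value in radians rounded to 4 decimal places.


Step 1: z = 9 + 17i
Step 2: arg(z) = atan2(17, 9)
Step 3: arg(z) = 1.0839

1.0839


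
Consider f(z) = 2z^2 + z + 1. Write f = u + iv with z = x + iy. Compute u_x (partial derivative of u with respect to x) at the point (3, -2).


Step 1: f(z) = 2(x+iy)^2 + (x+iy) + 1
Step 2: u = 2(x^2 - y^2) + x + 1
Step 3: u_x = 4x + 1
Step 4: At (3, -2): u_x = 12 + 1 = 13

13


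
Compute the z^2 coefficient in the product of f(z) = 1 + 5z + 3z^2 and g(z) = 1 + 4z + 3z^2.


Step 1: z^2 term in f*g comes from: (1)*(3z^2) + (5z)*(4z) + (3z^2)*(1)
Step 2: = 3 + 20 + 3
Step 3: = 26

26


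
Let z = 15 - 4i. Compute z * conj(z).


Step 1: conj(z) = 15 + 4i
Step 2: z * conj(z) = 15^2 + (-4)^2
Step 3: = 225 + 16 = 241

241


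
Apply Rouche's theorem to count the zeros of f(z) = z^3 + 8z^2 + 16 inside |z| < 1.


Step 1: On |z| = 1 the three terms have sizes |z^3| = 1^3 = 1, |8z^2| = 8*1^2 = 8, |16| = 16
Step 2: The dominant term is g(z) = 16; let h(z) = z^3 + 8z^2 so f = g + h
Step 3: On |z| = 1: |g| = 16 and |h| <= 1 + 8 = 9
Step 4: Since 16 > 9, |h| < |g| on |z| = 1, so by Rouche f has the same number of zeros as g inside |z| < 1
Step 5: g(z) = 16 is a nonzero constant with no zeros inside |z| < 1. Answer = 0

0


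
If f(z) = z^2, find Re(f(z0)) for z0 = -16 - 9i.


Step 1: z0 = -16 - 9i
Step 2: z0^2 = (-16)^2 - (-9)^2 + 288i
Step 3: real part = 256 - 81 = 175

175


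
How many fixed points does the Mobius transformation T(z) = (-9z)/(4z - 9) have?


Step 1: Fixed points satisfy T(z) = z
Step 2: 4z^2 = 0
Step 3: Discriminant = 0^2 - 4*4*0 = 0
Step 4: Number of fixed points = 1

1


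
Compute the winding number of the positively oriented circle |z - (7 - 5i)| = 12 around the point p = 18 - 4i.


Step 1: Center c = (7, -5), radius = 12
Step 2: |p - c|^2 = 11^2 + 1^2 = 122
Step 3: r^2 = 144
Step 4: |p-c| < r so winding number = 1

1


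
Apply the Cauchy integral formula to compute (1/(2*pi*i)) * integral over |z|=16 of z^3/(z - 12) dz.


Step 1: f(z) = z^3, a = 12 is inside |z| = 16
Step 2: By Cauchy integral formula: (1/(2pi*i)) * integral = f(a)
Step 3: f(12) = 12^3 = 1728

1728


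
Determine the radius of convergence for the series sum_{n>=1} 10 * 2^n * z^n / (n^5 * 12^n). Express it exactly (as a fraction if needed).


Step 1: General term a_n = 10 * 2^n / (n^5 * 12^n)
Step 2: By the root test, |a_n|^(1/n) = 10^(1/n) * 2 / (n^(5/n) * 12) -> 2/12 as n -> infinity (since 10^(1/n) -> 1 and n^(5/n) -> 1)
Step 3: R = 1/lim|a_n|^(1/n) = 12/2 = 6

6


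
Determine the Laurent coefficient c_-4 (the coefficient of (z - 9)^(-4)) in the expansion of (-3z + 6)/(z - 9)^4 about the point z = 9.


Step 1: Write the numerator in powers of (z - 9): -3z + 6 = -3(z - 9) + (-3*9 + 6) = -3(z - 9) - 21
Step 2: Divide by (z - 9)^4: f(z) = -21(z - 9)^(-4) - 3(z - 9)^(-3)
Step 3: This finite sum is the Laurent series of f about z = 9.
Step 4: Coefficient of (z - 9)^(-4) = -3*9 + 6 = -21

-21


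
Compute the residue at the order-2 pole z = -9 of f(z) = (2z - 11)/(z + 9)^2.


Step 1: Pole of order 2 at z = -9
Step 2: Res = lim d/dz [(z + 9)^2 * f(z)] as z -> -9
Step 3: (z + 9)^2 * f(z) = 2z - 11
Step 4: d/dz[2z - 11] = 2

2


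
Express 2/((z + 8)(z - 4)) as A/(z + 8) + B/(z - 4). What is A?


Step 1: Multiply both sides by (z + 8) and set z = -8
Step 2: A = 2 / (-8 - 4)
Step 3: A = 2 / (-12)
Step 4: A = -1/6

-1/6


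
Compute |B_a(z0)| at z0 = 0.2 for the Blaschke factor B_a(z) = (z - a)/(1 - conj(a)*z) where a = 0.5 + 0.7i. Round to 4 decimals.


Step 1: Numerator z0 - a = 0.2 - (0.5 + 0.7i) = -0.3 - 0.7i
Step 2: Denominator 1 - conj(a)*z0 = 1 - (0.5 - 0.7i)*0.2 = 0.9 + 0.14i
Step 3: |z0 - a|^2 = (-0.3)^2 + (-0.7)^2 = 0.58; |1 - conj(a)*z0|^2 = 0.9^2 + 0.14^2 = 0.8296
Step 4: |B_a(0.2)| = sqrt(0.58 / 0.8296) = sqrt(0.699132)
Step 5: = 0.8361

0.8361


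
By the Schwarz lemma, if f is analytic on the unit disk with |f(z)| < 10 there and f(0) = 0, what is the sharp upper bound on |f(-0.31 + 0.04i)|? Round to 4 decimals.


Step 1: g = f/10 maps D -> D with g(0) = 0, so by the Schwarz lemma |g(z)| <= |z|, i.e. |f(z)| <= 10|z|; this is sharp (f(z) = 10z).
Step 2: |z0|^2 = (-0.31)^2 + 0.04^2 = 0.0977
Step 3: |z0| = sqrt(0.0977) = 0.31257
Step 4: Best bound = 10 * |z0| = 10 * 0.31257 = 3.1257

3.1257


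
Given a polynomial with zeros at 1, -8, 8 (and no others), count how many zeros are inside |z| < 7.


Step 1: Check each root:
  z = 1: |1| = 1 < 7
  z = -8: |-8| = 8 >= 7
  z = 8: |8| = 8 >= 7
Step 2: Count = 1

1


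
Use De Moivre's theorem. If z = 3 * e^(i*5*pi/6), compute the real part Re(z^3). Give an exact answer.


Step 1: By De Moivre's theorem, z^3 = 3^3 * e^(i*3*5*pi/6) = 27 * (cos(5*pi/2) + i*sin(5*pi/2))
Step 2: |z|^3 = 3^3 = 27
Step 3: Reduce the angle mod 2*pi: 5*pi/2 - 2*pi = pi/2
Step 4: cos(pi/2) = 0
Step 5: Re(z^3) = 27 * 0 = 0

0


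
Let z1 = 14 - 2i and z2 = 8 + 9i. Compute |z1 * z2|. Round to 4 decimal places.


Step 1: |z1| = sqrt(14^2 + (-2)^2) = sqrt(200)
Step 2: |z2| = sqrt(8^2 + 9^2) = sqrt(145)
Step 3: |z1*z2| = |z1|*|z2| = sqrt(200) * sqrt(145) = sqrt(200 * 145) = sqrt(29000)
Step 4: = 170.2939

170.2939


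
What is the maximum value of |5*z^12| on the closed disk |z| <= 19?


Step 1: On |z| = 19, |f(z)| = 5 * |z|^12 = 5 * 19^12
Step 2: By maximum modulus principle, maximum is on boundary.
Step 3: Maximum = 5 * 2213314919066161 = 11066574595330805

11066574595330805


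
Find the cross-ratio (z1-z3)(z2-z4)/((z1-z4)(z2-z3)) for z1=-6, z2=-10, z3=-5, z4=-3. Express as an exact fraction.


Step 1: (z1-z3)(z2-z4) = (-1) * (-7) = 7
Step 2: (z1-z4)(z2-z3) = (-3) * (-5) = 15
Step 3: Cross-ratio = 7/15 = 7/15

7/15


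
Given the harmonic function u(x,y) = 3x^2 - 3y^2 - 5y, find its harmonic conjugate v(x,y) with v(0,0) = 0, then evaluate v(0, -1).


Step 1: v_x = -u_y = 6y + 5
Step 2: v_y = u_x = 6x + 0
Step 3: v = 6xy + 5x + C
Step 4: v(0,0) = 0 => C = 0
Step 5: v(0, -1) = 0

0


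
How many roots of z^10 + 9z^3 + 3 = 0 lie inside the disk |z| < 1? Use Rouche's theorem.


Step 1: On |z| = 1 the three terms have sizes |z^10| = 1^10 = 1, |9z^3| = 9*1^3 = 9, |3| = 3
Step 2: The dominant term is g(z) = 9z^3; let h(z) = z^10 + 3 so f = g + h
Step 3: On |z| = 1: |g| = 9 and |h| <= 1 + 3 = 4
Step 4: Since 9 > 4, |h| < |g| on |z| = 1, so by Rouche f has the same number of zeros as g inside |z| < 1
Step 5: g(z) = 9z^3 has 3 zeros (at the origin, multiplicity 3) inside |z| < 1. Answer = 3

3


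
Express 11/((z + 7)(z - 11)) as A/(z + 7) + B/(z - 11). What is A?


Step 1: Multiply both sides by (z + 7) and set z = -7
Step 2: A = 11 / (-7 - 11)
Step 3: A = 11 / (-18)
Step 4: A = -11/18

-11/18


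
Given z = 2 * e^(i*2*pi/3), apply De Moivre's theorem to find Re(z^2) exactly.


Step 1: By De Moivre's theorem, z^2 = 2^2 * e^(i*2*2*pi/3) = 4 * (cos(4*pi/3) + i*sin(4*pi/3))
Step 2: |z|^2 = 2^2 = 4
Step 3: The angle 4*pi/3 already lies in [0, 2*pi)
Step 4: cos(4*pi/3) = -1/2
Step 5: Re(z^2) = 4 * (-1/2) = -2

-2


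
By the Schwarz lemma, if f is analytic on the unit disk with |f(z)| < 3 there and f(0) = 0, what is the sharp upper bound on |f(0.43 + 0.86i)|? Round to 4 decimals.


Step 1: g = f/3 maps D -> D with g(0) = 0, so by the Schwarz lemma |g(z)| <= |z|, i.e. |f(z)| <= 3|z|; this is sharp (f(z) = 3z).
Step 2: |z0|^2 = 0.43^2 + 0.86^2 = 0.9245
Step 3: |z0| = sqrt(0.9245) = 0.961509
Step 4: Best bound = 3 * |z0| = 3 * 0.961509 = 2.8845

2.8845


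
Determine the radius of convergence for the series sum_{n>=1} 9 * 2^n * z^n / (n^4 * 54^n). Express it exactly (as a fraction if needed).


Step 1: General term a_n = 9 * 2^n / (n^4 * 54^n)
Step 2: By the root test, |a_n|^(1/n) = 9^(1/n) * 2 / (n^(4/n) * 54) -> 2/54 as n -> infinity (since 9^(1/n) -> 1 and n^(4/n) -> 1)
Step 3: R = 1/lim|a_n|^(1/n) = 54/2 = 27

27


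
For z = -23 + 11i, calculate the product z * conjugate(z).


Step 1: conj(z) = -23 - 11i
Step 2: z * conj(z) = (-23)^2 + 11^2
Step 3: = 529 + 121 = 650

650


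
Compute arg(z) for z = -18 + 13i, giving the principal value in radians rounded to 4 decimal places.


Step 1: z = -18 + 13i
Step 2: arg(z) = atan2(13, -18)
Step 3: arg(z) = 2.5161

2.5161


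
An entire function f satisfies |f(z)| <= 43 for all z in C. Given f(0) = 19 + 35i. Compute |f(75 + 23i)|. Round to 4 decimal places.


Step 1: By Liouville's theorem, a bounded entire function is constant.
Step 2: f(z) = f(0) = 19 + 35i for all z.
Step 3: |f(w)| = |19 + 35i| = sqrt(361 + 1225)
Step 4: = 39.8246

39.8246


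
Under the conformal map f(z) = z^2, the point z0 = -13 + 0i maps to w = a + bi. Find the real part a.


Step 1: z0 = -13 + 0i
Step 2: z0^2 = (-13)^2 - 0^2 + 0i
Step 3: real part = 169 - 0 = 169

169


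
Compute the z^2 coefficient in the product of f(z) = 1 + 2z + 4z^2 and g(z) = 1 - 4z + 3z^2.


Step 1: z^2 term in f*g comes from: (1)*(3z^2) + (2z)*(-4z) + (4z^2)*(1)
Step 2: = 3 - 8 + 4
Step 3: = -1

-1
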